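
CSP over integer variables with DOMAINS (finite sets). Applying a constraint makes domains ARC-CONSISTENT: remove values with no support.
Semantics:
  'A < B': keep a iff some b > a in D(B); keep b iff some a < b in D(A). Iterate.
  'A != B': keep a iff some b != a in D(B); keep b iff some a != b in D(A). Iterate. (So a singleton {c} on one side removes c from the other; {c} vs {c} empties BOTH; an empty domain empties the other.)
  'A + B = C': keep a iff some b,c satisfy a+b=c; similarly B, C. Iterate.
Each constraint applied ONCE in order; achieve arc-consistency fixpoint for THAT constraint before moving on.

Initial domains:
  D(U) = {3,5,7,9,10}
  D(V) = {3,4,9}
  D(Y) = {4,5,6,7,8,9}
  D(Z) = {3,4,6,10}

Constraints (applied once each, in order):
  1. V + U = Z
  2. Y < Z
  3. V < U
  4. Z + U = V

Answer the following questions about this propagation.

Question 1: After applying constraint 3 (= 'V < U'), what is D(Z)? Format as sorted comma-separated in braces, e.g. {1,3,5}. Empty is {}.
Constraint 1 (V + U = Z) on D(V)={3,4,9} D(U)={3,5,7,9,10} D(Z)={3,4,6,10}: V {3,4,9}->{3}; U {3,5,7,9,10}->{3,7}; Z {3,4,6,10}->{6,10}
Constraint 2 (Y < Z) on D(Y)={4,5,6,7,8,9} D(Z)={6,10}: no change
Constraint 3 (V < U) on D(V)={3} D(U)={3,7}: U {3,7}->{7}
So after constraint 3: D(Z) = {6,10}

Answer: {6,10}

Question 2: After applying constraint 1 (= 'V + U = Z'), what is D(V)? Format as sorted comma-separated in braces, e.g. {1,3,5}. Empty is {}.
Answer: {3}

Derivation:
Constraint 1 (V + U = Z) on D(V)={3,4,9} D(U)={3,5,7,9,10} D(Z)={3,4,6,10}: V {3,4,9}->{3}; U {3,5,7,9,10}->{3,7}; Z {3,4,6,10}->{6,10}
So after constraint 1: D(V) = {3}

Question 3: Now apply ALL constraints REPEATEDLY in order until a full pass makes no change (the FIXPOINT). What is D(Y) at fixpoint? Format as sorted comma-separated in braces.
Answer: {}

Derivation:
pass 0 (initial): D(Y)={4,5,6,7,8,9}
pass 1: U {3,5,7,9,10}->{}; V {3,4,9}->{}; Z {3,4,6,10}->{}
pass 2: Y {4,5,6,7,8,9}->{}
pass 3: no change
Fixpoint after 3 passes: D(Y) = {}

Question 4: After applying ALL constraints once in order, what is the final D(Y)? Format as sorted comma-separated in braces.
Answer: {4,5,6,7,8,9}

Derivation:
Constraint 1 (V + U = Z) on D(V)={3,4,9} D(U)={3,5,7,9,10} D(Z)={3,4,6,10}: V {3,4,9}->{3}; U {3,5,7,9,10}->{3,7}; Z {3,4,6,10}->{6,10}
Constraint 2 (Y < Z) on D(Y)={4,5,6,7,8,9} D(Z)={6,10}: no change
Constraint 3 (V < U) on D(V)={3} D(U)={3,7}: U {3,7}->{7}
Constraint 4 (Z + U = V) on D(Z)={6,10} D(U)={7} D(V)={3}: Z {6,10}->{}; U {7}->{}; V {3}->{}
So after all 4 constraints: D(Y) = {4,5,6,7,8,9}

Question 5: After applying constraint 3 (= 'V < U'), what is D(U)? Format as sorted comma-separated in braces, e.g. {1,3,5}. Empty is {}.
Answer: {7}

Derivation:
Constraint 1 (V + U = Z) on D(V)={3,4,9} D(U)={3,5,7,9,10} D(Z)={3,4,6,10}: V {3,4,9}->{3}; U {3,5,7,9,10}->{3,7}; Z {3,4,6,10}->{6,10}
Constraint 2 (Y < Z) on D(Y)={4,5,6,7,8,9} D(Z)={6,10}: no change
Constraint 3 (V < U) on D(V)={3} D(U)={3,7}: U {3,7}->{7}
So after constraint 3: D(U) = {7}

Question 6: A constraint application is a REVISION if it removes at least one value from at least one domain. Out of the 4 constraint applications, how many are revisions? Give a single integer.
Constraint 1 (V + U = Z) on D(V)={3,4,9} D(U)={3,5,7,9,10} D(Z)={3,4,6,10}: V {3,4,9}->{3}; U {3,5,7,9,10}->{3,7}; Z {3,4,6,10}->{6,10} => REVISION
Constraint 2 (Y < Z) on D(Y)={4,5,6,7,8,9} D(Z)={6,10}: no change => not a revision
Constraint 3 (V < U) on D(V)={3} D(U)={3,7}: U {3,7}->{7} => REVISION
Constraint 4 (Z + U = V) on D(Z)={6,10} D(U)={7} D(V)={3}: Z {6,10}->{}; U {7}->{}; V {3}->{} => REVISION
Total revisions = 3

Answer: 3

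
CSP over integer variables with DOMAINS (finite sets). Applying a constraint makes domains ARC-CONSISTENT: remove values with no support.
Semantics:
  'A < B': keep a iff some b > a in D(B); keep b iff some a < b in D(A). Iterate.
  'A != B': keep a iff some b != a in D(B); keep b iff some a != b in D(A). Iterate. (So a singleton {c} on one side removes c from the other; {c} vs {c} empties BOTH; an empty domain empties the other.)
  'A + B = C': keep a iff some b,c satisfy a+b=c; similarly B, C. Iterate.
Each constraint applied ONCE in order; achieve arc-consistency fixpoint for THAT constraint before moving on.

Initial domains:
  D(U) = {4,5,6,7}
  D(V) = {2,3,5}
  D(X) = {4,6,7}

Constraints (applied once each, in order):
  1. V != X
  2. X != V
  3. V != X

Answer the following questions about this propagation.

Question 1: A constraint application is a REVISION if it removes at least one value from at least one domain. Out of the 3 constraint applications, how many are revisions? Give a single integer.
Constraint 1 (V != X) on D(V)={2,3,5} D(X)={4,6,7}: no change => not a revision
Constraint 2 (X != V) on D(X)={4,6,7} D(V)={2,3,5}: no change => not a revision
Constraint 3 (V != X) on D(V)={2,3,5} D(X)={4,6,7}: no change => not a revision
Total revisions = 0

Answer: 0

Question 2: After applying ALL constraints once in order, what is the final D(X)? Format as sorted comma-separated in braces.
Constraint 1 (V != X) on D(V)={2,3,5} D(X)={4,6,7}: no change
Constraint 2 (X != V) on D(X)={4,6,7} D(V)={2,3,5}: no change
Constraint 3 (V != X) on D(V)={2,3,5} D(X)={4,6,7}: no change
So after all 3 constraints: D(X) = {4,6,7}

Answer: {4,6,7}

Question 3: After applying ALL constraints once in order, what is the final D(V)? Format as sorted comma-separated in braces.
Answer: {2,3,5}

Derivation:
Constraint 1 (V != X) on D(V)={2,3,5} D(X)={4,6,7}: no change
Constraint 2 (X != V) on D(X)={4,6,7} D(V)={2,3,5}: no change
Constraint 3 (V != X) on D(V)={2,3,5} D(X)={4,6,7}: no change
So after all 3 constraints: D(V) = {2,3,5}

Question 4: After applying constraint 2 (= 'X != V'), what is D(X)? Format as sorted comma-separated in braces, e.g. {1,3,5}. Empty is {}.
Answer: {4,6,7}

Derivation:
Constraint 1 (V != X) on D(V)={2,3,5} D(X)={4,6,7}: no change
Constraint 2 (X != V) on D(X)={4,6,7} D(V)={2,3,5}: no change
So after constraint 2: D(X) = {4,6,7}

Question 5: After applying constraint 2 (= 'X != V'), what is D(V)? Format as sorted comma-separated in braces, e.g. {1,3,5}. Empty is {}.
Answer: {2,3,5}

Derivation:
Constraint 1 (V != X) on D(V)={2,3,5} D(X)={4,6,7}: no change
Constraint 2 (X != V) on D(X)={4,6,7} D(V)={2,3,5}: no change
So after constraint 2: D(V) = {2,3,5}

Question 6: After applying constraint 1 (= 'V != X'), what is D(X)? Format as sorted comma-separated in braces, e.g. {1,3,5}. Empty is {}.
Answer: {4,6,7}

Derivation:
Constraint 1 (V != X) on D(V)={2,3,5} D(X)={4,6,7}: no change
So after constraint 1: D(X) = {4,6,7}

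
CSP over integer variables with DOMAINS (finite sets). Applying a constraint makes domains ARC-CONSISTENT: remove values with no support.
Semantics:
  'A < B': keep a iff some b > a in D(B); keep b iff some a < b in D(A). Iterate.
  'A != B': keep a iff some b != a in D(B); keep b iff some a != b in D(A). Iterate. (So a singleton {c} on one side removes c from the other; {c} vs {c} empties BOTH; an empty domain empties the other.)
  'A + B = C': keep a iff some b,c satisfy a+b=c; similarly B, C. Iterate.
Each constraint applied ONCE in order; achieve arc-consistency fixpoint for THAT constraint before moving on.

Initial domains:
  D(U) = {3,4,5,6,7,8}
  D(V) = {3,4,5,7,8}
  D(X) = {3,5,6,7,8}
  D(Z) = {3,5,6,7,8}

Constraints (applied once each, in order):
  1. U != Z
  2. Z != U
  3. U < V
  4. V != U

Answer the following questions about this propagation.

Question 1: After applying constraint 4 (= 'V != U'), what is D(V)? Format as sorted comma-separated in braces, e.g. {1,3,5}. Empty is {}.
Constraint 1 (U != Z) on D(U)={3,4,5,6,7,8} D(Z)={3,5,6,7,8}: no change
Constraint 2 (Z != U) on D(Z)={3,5,6,7,8} D(U)={3,4,5,6,7,8}: no change
Constraint 3 (U < V) on D(U)={3,4,5,6,7,8} D(V)={3,4,5,7,8}: U {3,4,5,6,7,8}->{3,4,5,6,7}; V {3,4,5,7,8}->{4,5,7,8}
Constraint 4 (V != U) on D(V)={4,5,7,8} D(U)={3,4,5,6,7}: no change
So after constraint 4: D(V) = {4,5,7,8}

Answer: {4,5,7,8}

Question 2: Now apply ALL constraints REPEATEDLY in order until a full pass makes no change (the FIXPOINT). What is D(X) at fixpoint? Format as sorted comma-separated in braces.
Answer: {3,5,6,7,8}

Derivation:
pass 0 (initial): D(X)={3,5,6,7,8}
pass 1: U {3,4,5,6,7,8}->{3,4,5,6,7}; V {3,4,5,7,8}->{4,5,7,8}
pass 2: no change
Fixpoint after 2 passes: D(X) = {3,5,6,7,8}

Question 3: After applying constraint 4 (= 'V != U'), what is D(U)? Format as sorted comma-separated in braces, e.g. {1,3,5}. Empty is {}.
Constraint 1 (U != Z) on D(U)={3,4,5,6,7,8} D(Z)={3,5,6,7,8}: no change
Constraint 2 (Z != U) on D(Z)={3,5,6,7,8} D(U)={3,4,5,6,7,8}: no change
Constraint 3 (U < V) on D(U)={3,4,5,6,7,8} D(V)={3,4,5,7,8}: U {3,4,5,6,7,8}->{3,4,5,6,7}; V {3,4,5,7,8}->{4,5,7,8}
Constraint 4 (V != U) on D(V)={4,5,7,8} D(U)={3,4,5,6,7}: no change
So after constraint 4: D(U) = {3,4,5,6,7}

Answer: {3,4,5,6,7}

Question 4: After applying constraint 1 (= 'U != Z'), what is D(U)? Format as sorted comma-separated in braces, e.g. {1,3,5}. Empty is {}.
Answer: {3,4,5,6,7,8}

Derivation:
Constraint 1 (U != Z) on D(U)={3,4,5,6,7,8} D(Z)={3,5,6,7,8}: no change
So after constraint 1: D(U) = {3,4,5,6,7,8}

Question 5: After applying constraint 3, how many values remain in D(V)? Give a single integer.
Constraint 1 (U != Z) on D(U)={3,4,5,6,7,8} D(Z)={3,5,6,7,8}: no change
Constraint 2 (Z != U) on D(Z)={3,5,6,7,8} D(U)={3,4,5,6,7,8}: no change
Constraint 3 (U < V) on D(U)={3,4,5,6,7,8} D(V)={3,4,5,7,8}: U {3,4,5,6,7,8}->{3,4,5,6,7}; V {3,4,5,7,8}->{4,5,7,8}
So after constraint 3: D(V)={4,5,7,8}, size = 4

Answer: 4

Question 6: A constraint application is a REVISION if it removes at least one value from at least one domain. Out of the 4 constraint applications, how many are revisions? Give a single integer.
Answer: 1

Derivation:
Constraint 1 (U != Z) on D(U)={3,4,5,6,7,8} D(Z)={3,5,6,7,8}: no change => not a revision
Constraint 2 (Z != U) on D(Z)={3,5,6,7,8} D(U)={3,4,5,6,7,8}: no change => not a revision
Constraint 3 (U < V) on D(U)={3,4,5,6,7,8} D(V)={3,4,5,7,8}: U {3,4,5,6,7,8}->{3,4,5,6,7}; V {3,4,5,7,8}->{4,5,7,8} => REVISION
Constraint 4 (V != U) on D(V)={4,5,7,8} D(U)={3,4,5,6,7}: no change => not a revision
Total revisions = 1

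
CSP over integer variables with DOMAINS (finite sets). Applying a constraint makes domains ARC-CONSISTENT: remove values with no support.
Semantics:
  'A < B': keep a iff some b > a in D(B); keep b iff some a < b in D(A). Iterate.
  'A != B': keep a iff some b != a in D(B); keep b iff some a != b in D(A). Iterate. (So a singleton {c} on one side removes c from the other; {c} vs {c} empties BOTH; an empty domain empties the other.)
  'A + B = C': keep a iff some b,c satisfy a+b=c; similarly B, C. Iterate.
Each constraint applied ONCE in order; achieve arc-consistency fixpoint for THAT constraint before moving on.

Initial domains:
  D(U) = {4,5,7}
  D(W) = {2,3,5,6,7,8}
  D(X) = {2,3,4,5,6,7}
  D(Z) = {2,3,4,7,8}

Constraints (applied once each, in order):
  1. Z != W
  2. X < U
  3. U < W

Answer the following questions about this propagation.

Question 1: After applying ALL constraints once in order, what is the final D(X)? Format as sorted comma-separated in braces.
Answer: {2,3,4,5,6}

Derivation:
Constraint 1 (Z != W) on D(Z)={2,3,4,7,8} D(W)={2,3,5,6,7,8}: no change
Constraint 2 (X < U) on D(X)={2,3,4,5,6,7} D(U)={4,5,7}: X {2,3,4,5,6,7}->{2,3,4,5,6}
Constraint 3 (U < W) on D(U)={4,5,7} D(W)={2,3,5,6,7,8}: W {2,3,5,6,7,8}->{5,6,7,8}
So after all 3 constraints: D(X) = {2,3,4,5,6}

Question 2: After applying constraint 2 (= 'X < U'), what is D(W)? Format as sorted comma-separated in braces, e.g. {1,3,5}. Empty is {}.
Answer: {2,3,5,6,7,8}

Derivation:
Constraint 1 (Z != W) on D(Z)={2,3,4,7,8} D(W)={2,3,5,6,7,8}: no change
Constraint 2 (X < U) on D(X)={2,3,4,5,6,7} D(U)={4,5,7}: X {2,3,4,5,6,7}->{2,3,4,5,6}
So after constraint 2: D(W) = {2,3,5,6,7,8}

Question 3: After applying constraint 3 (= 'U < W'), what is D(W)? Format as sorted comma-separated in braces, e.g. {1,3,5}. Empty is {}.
Answer: {5,6,7,8}

Derivation:
Constraint 1 (Z != W) on D(Z)={2,3,4,7,8} D(W)={2,3,5,6,7,8}: no change
Constraint 2 (X < U) on D(X)={2,3,4,5,6,7} D(U)={4,5,7}: X {2,3,4,5,6,7}->{2,3,4,5,6}
Constraint 3 (U < W) on D(U)={4,5,7} D(W)={2,3,5,6,7,8}: W {2,3,5,6,7,8}->{5,6,7,8}
So after constraint 3: D(W) = {5,6,7,8}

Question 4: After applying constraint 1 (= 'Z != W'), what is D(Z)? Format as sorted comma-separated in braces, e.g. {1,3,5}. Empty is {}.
Answer: {2,3,4,7,8}

Derivation:
Constraint 1 (Z != W) on D(Z)={2,3,4,7,8} D(W)={2,3,5,6,7,8}: no change
So after constraint 1: D(Z) = {2,3,4,7,8}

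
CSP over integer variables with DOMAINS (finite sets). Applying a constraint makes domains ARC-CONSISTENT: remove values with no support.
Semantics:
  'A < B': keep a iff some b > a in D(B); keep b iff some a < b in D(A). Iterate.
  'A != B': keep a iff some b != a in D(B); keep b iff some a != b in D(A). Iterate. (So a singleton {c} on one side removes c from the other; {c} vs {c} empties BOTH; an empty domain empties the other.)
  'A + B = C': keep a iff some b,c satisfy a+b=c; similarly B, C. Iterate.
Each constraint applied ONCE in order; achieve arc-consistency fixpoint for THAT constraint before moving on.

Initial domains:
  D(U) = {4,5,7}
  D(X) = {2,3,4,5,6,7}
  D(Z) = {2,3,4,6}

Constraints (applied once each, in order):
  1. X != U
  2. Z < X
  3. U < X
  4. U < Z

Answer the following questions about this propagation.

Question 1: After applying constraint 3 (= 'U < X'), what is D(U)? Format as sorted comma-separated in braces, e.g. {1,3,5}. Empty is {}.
Answer: {4,5}

Derivation:
Constraint 1 (X != U) on D(X)={2,3,4,5,6,7} D(U)={4,5,7}: no change
Constraint 2 (Z < X) on D(Z)={2,3,4,6} D(X)={2,3,4,5,6,7}: X {2,3,4,5,6,7}->{3,4,5,6,7}
Constraint 3 (U < X) on D(U)={4,5,7} D(X)={3,4,5,6,7}: U {4,5,7}->{4,5}; X {3,4,5,6,7}->{5,6,7}
So after constraint 3: D(U) = {4,5}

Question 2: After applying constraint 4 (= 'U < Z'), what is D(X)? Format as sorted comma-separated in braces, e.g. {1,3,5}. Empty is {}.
Answer: {5,6,7}

Derivation:
Constraint 1 (X != U) on D(X)={2,3,4,5,6,7} D(U)={4,5,7}: no change
Constraint 2 (Z < X) on D(Z)={2,3,4,6} D(X)={2,3,4,5,6,7}: X {2,3,4,5,6,7}->{3,4,5,6,7}
Constraint 3 (U < X) on D(U)={4,5,7} D(X)={3,4,5,6,7}: U {4,5,7}->{4,5}; X {3,4,5,6,7}->{5,6,7}
Constraint 4 (U < Z) on D(U)={4,5} D(Z)={2,3,4,6}: Z {2,3,4,6}->{6}
So after constraint 4: D(X) = {5,6,7}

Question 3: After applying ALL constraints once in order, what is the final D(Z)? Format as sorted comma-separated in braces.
Constraint 1 (X != U) on D(X)={2,3,4,5,6,7} D(U)={4,5,7}: no change
Constraint 2 (Z < X) on D(Z)={2,3,4,6} D(X)={2,3,4,5,6,7}: X {2,3,4,5,6,7}->{3,4,5,6,7}
Constraint 3 (U < X) on D(U)={4,5,7} D(X)={3,4,5,6,7}: U {4,5,7}->{4,5}; X {3,4,5,6,7}->{5,6,7}
Constraint 4 (U < Z) on D(U)={4,5} D(Z)={2,3,4,6}: Z {2,3,4,6}->{6}
So after all 4 constraints: D(Z) = {6}

Answer: {6}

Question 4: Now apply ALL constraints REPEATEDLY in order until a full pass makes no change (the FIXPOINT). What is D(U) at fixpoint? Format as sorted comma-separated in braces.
pass 0 (initial): D(U)={4,5,7}
pass 1: U {4,5,7}->{4,5}; X {2,3,4,5,6,7}->{5,6,7}; Z {2,3,4,6}->{6}
pass 2: X {5,6,7}->{7}
pass 3: no change
Fixpoint after 3 passes: D(U) = {4,5}

Answer: {4,5}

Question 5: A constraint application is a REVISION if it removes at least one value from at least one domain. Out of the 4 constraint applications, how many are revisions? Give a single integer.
Answer: 3

Derivation:
Constraint 1 (X != U) on D(X)={2,3,4,5,6,7} D(U)={4,5,7}: no change => not a revision
Constraint 2 (Z < X) on D(Z)={2,3,4,6} D(X)={2,3,4,5,6,7}: X {2,3,4,5,6,7}->{3,4,5,6,7} => REVISION
Constraint 3 (U < X) on D(U)={4,5,7} D(X)={3,4,5,6,7}: U {4,5,7}->{4,5}; X {3,4,5,6,7}->{5,6,7} => REVISION
Constraint 4 (U < Z) on D(U)={4,5} D(Z)={2,3,4,6}: Z {2,3,4,6}->{6} => REVISION
Total revisions = 3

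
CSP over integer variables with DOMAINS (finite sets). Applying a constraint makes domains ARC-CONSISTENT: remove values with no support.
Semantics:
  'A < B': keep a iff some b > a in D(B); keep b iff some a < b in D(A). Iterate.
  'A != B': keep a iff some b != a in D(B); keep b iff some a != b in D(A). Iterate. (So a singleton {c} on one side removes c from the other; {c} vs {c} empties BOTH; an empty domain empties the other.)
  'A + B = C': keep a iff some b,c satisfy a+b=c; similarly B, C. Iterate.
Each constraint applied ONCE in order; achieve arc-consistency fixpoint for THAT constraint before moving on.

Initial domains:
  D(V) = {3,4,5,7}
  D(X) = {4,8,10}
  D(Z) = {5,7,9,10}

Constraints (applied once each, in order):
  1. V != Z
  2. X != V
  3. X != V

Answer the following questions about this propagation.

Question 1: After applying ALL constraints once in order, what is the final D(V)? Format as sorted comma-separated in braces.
Constraint 1 (V != Z) on D(V)={3,4,5,7} D(Z)={5,7,9,10}: no change
Constraint 2 (X != V) on D(X)={4,8,10} D(V)={3,4,5,7}: no change
Constraint 3 (X != V) on D(X)={4,8,10} D(V)={3,4,5,7}: no change
So after all 3 constraints: D(V) = {3,4,5,7}

Answer: {3,4,5,7}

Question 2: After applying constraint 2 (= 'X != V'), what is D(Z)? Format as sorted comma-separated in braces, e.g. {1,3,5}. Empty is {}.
Constraint 1 (V != Z) on D(V)={3,4,5,7} D(Z)={5,7,9,10}: no change
Constraint 2 (X != V) on D(X)={4,8,10} D(V)={3,4,5,7}: no change
So after constraint 2: D(Z) = {5,7,9,10}

Answer: {5,7,9,10}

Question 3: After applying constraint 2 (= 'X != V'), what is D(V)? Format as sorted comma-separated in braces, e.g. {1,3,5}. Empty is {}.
Constraint 1 (V != Z) on D(V)={3,4,5,7} D(Z)={5,7,9,10}: no change
Constraint 2 (X != V) on D(X)={4,8,10} D(V)={3,4,5,7}: no change
So after constraint 2: D(V) = {3,4,5,7}

Answer: {3,4,5,7}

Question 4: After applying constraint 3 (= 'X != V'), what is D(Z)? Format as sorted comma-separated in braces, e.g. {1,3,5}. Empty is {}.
Answer: {5,7,9,10}

Derivation:
Constraint 1 (V != Z) on D(V)={3,4,5,7} D(Z)={5,7,9,10}: no change
Constraint 2 (X != V) on D(X)={4,8,10} D(V)={3,4,5,7}: no change
Constraint 3 (X != V) on D(X)={4,8,10} D(V)={3,4,5,7}: no change
So after constraint 3: D(Z) = {5,7,9,10}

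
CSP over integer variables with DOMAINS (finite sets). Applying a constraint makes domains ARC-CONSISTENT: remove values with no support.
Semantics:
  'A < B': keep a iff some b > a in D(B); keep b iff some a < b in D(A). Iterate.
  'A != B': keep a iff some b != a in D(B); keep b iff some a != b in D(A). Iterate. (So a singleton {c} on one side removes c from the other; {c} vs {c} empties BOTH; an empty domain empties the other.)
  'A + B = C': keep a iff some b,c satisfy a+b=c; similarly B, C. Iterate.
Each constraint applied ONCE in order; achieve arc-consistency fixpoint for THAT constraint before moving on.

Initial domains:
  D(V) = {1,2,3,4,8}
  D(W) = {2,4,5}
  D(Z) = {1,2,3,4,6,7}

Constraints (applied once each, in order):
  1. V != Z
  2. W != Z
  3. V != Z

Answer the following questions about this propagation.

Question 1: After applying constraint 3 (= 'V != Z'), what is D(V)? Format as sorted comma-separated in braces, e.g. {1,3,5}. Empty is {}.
Answer: {1,2,3,4,8}

Derivation:
Constraint 1 (V != Z) on D(V)={1,2,3,4,8} D(Z)={1,2,3,4,6,7}: no change
Constraint 2 (W != Z) on D(W)={2,4,5} D(Z)={1,2,3,4,6,7}: no change
Constraint 3 (V != Z) on D(V)={1,2,3,4,8} D(Z)={1,2,3,4,6,7}: no change
So after constraint 3: D(V) = {1,2,3,4,8}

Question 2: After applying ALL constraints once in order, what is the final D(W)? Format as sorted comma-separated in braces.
Constraint 1 (V != Z) on D(V)={1,2,3,4,8} D(Z)={1,2,3,4,6,7}: no change
Constraint 2 (W != Z) on D(W)={2,4,5} D(Z)={1,2,3,4,6,7}: no change
Constraint 3 (V != Z) on D(V)={1,2,3,4,8} D(Z)={1,2,3,4,6,7}: no change
So after all 3 constraints: D(W) = {2,4,5}

Answer: {2,4,5}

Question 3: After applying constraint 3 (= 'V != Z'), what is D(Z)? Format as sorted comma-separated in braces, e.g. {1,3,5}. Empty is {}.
Answer: {1,2,3,4,6,7}

Derivation:
Constraint 1 (V != Z) on D(V)={1,2,3,4,8} D(Z)={1,2,3,4,6,7}: no change
Constraint 2 (W != Z) on D(W)={2,4,5} D(Z)={1,2,3,4,6,7}: no change
Constraint 3 (V != Z) on D(V)={1,2,3,4,8} D(Z)={1,2,3,4,6,7}: no change
So after constraint 3: D(Z) = {1,2,3,4,6,7}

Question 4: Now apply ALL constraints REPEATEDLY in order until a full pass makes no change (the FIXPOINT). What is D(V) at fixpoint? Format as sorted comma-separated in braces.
Answer: {1,2,3,4,8}

Derivation:
pass 0 (initial): D(V)={1,2,3,4,8}
pass 1: no change
Fixpoint after 1 passes: D(V) = {1,2,3,4,8}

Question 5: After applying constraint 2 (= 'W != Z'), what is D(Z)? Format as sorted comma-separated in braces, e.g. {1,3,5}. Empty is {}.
Answer: {1,2,3,4,6,7}

Derivation:
Constraint 1 (V != Z) on D(V)={1,2,3,4,8} D(Z)={1,2,3,4,6,7}: no change
Constraint 2 (W != Z) on D(W)={2,4,5} D(Z)={1,2,3,4,6,7}: no change
So after constraint 2: D(Z) = {1,2,3,4,6,7}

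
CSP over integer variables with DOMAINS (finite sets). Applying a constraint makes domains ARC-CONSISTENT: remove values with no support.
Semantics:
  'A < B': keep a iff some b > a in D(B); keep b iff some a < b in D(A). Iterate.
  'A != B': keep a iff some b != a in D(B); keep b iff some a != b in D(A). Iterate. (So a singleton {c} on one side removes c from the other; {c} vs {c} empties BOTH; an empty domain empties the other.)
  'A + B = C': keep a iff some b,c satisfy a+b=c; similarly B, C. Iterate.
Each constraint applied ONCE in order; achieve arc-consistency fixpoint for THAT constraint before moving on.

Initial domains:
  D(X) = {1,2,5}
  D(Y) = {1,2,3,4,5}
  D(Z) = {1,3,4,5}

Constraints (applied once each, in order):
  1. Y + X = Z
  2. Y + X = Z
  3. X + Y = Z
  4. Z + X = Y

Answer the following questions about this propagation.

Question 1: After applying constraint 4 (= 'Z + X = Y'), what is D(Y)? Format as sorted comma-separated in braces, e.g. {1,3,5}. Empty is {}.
Answer: {4}

Derivation:
Constraint 1 (Y + X = Z) on D(Y)={1,2,3,4,5} D(X)={1,2,5} D(Z)={1,3,4,5}: Y {1,2,3,4,5}->{1,2,3,4}; X {1,2,5}->{1,2}; Z {1,3,4,5}->{3,4,5}
Constraint 2 (Y + X = Z) on D(Y)={1,2,3,4} D(X)={1,2} D(Z)={3,4,5}: no change
Constraint 3 (X + Y = Z) on D(X)={1,2} D(Y)={1,2,3,4} D(Z)={3,4,5}: no change
Constraint 4 (Z + X = Y) on D(Z)={3,4,5} D(X)={1,2} D(Y)={1,2,3,4}: Z {3,4,5}->{3}; X {1,2}->{1}; Y {1,2,3,4}->{4}
So after constraint 4: D(Y) = {4}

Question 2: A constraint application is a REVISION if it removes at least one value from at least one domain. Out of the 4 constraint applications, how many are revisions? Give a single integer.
Constraint 1 (Y + X = Z) on D(Y)={1,2,3,4,5} D(X)={1,2,5} D(Z)={1,3,4,5}: Y {1,2,3,4,5}->{1,2,3,4}; X {1,2,5}->{1,2}; Z {1,3,4,5}->{3,4,5} => REVISION
Constraint 2 (Y + X = Z) on D(Y)={1,2,3,4} D(X)={1,2} D(Z)={3,4,5}: no change => not a revision
Constraint 3 (X + Y = Z) on D(X)={1,2} D(Y)={1,2,3,4} D(Z)={3,4,5}: no change => not a revision
Constraint 4 (Z + X = Y) on D(Z)={3,4,5} D(X)={1,2} D(Y)={1,2,3,4}: Z {3,4,5}->{3}; X {1,2}->{1}; Y {1,2,3,4}->{4} => REVISION
Total revisions = 2

Answer: 2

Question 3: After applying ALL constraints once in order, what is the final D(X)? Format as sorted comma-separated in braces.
Constraint 1 (Y + X = Z) on D(Y)={1,2,3,4,5} D(X)={1,2,5} D(Z)={1,3,4,5}: Y {1,2,3,4,5}->{1,2,3,4}; X {1,2,5}->{1,2}; Z {1,3,4,5}->{3,4,5}
Constraint 2 (Y + X = Z) on D(Y)={1,2,3,4} D(X)={1,2} D(Z)={3,4,5}: no change
Constraint 3 (X + Y = Z) on D(X)={1,2} D(Y)={1,2,3,4} D(Z)={3,4,5}: no change
Constraint 4 (Z + X = Y) on D(Z)={3,4,5} D(X)={1,2} D(Y)={1,2,3,4}: Z {3,4,5}->{3}; X {1,2}->{1}; Y {1,2,3,4}->{4}
So after all 4 constraints: D(X) = {1}

Answer: {1}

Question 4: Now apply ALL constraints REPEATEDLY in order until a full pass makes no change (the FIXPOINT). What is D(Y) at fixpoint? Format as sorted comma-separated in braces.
Answer: {}

Derivation:
pass 0 (initial): D(Y)={1,2,3,4,5}
pass 1: X {1,2,5}->{1}; Y {1,2,3,4,5}->{4}; Z {1,3,4,5}->{3}
pass 2: X {1}->{}; Y {4}->{}; Z {3}->{}
pass 3: no change
Fixpoint after 3 passes: D(Y) = {}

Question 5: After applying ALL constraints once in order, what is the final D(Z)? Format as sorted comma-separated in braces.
Answer: {3}

Derivation:
Constraint 1 (Y + X = Z) on D(Y)={1,2,3,4,5} D(X)={1,2,5} D(Z)={1,3,4,5}: Y {1,2,3,4,5}->{1,2,3,4}; X {1,2,5}->{1,2}; Z {1,3,4,5}->{3,4,5}
Constraint 2 (Y + X = Z) on D(Y)={1,2,3,4} D(X)={1,2} D(Z)={3,4,5}: no change
Constraint 3 (X + Y = Z) on D(X)={1,2} D(Y)={1,2,3,4} D(Z)={3,4,5}: no change
Constraint 4 (Z + X = Y) on D(Z)={3,4,5} D(X)={1,2} D(Y)={1,2,3,4}: Z {3,4,5}->{3}; X {1,2}->{1}; Y {1,2,3,4}->{4}
So after all 4 constraints: D(Z) = {3}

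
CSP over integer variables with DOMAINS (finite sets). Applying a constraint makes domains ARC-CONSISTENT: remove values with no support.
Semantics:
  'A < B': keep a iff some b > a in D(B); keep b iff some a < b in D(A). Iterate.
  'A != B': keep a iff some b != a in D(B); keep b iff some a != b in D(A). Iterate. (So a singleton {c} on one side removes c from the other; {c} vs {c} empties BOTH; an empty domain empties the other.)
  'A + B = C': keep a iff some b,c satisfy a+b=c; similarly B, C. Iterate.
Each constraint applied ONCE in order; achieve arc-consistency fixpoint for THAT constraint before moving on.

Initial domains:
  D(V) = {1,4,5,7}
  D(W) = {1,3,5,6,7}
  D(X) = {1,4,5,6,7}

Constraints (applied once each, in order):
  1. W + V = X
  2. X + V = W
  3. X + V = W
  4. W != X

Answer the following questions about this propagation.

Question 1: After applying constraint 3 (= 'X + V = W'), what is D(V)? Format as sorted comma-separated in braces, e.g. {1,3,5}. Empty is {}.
Constraint 1 (W + V = X) on D(W)={1,3,5,6,7} D(V)={1,4,5,7} D(X)={1,4,5,6,7}: W {1,3,5,6,7}->{1,3,5,6}; V {1,4,5,7}->{1,4,5}; X {1,4,5,6,7}->{4,5,6,7}
Constraint 2 (X + V = W) on D(X)={4,5,6,7} D(V)={1,4,5} D(W)={1,3,5,6}: X {4,5,6,7}->{4,5}; V {1,4,5}->{1}; W {1,3,5,6}->{5,6}
Constraint 3 (X + V = W) on D(X)={4,5} D(V)={1} D(W)={5,6}: no change
So after constraint 3: D(V) = {1}

Answer: {1}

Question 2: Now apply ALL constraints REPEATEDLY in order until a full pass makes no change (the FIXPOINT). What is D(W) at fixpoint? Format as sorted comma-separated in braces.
Answer: {}

Derivation:
pass 0 (initial): D(W)={1,3,5,6,7}
pass 1: V {1,4,5,7}->{1}; W {1,3,5,6,7}->{5,6}; X {1,4,5,6,7}->{4,5}
pass 2: V {1}->{}; W {5,6}->{}; X {4,5}->{}
pass 3: no change
Fixpoint after 3 passes: D(W) = {}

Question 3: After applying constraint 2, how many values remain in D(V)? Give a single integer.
Constraint 1 (W + V = X) on D(W)={1,3,5,6,7} D(V)={1,4,5,7} D(X)={1,4,5,6,7}: W {1,3,5,6,7}->{1,3,5,6}; V {1,4,5,7}->{1,4,5}; X {1,4,5,6,7}->{4,5,6,7}
Constraint 2 (X + V = W) on D(X)={4,5,6,7} D(V)={1,4,5} D(W)={1,3,5,6}: X {4,5,6,7}->{4,5}; V {1,4,5}->{1}; W {1,3,5,6}->{5,6}
So after constraint 2: D(V)={1}, size = 1

Answer: 1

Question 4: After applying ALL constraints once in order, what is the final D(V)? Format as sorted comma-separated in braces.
Constraint 1 (W + V = X) on D(W)={1,3,5,6,7} D(V)={1,4,5,7} D(X)={1,4,5,6,7}: W {1,3,5,6,7}->{1,3,5,6}; V {1,4,5,7}->{1,4,5}; X {1,4,5,6,7}->{4,5,6,7}
Constraint 2 (X + V = W) on D(X)={4,5,6,7} D(V)={1,4,5} D(W)={1,3,5,6}: X {4,5,6,7}->{4,5}; V {1,4,5}->{1}; W {1,3,5,6}->{5,6}
Constraint 3 (X + V = W) on D(X)={4,5} D(V)={1} D(W)={5,6}: no change
Constraint 4 (W != X) on D(W)={5,6} D(X)={4,5}: no change
So after all 4 constraints: D(V) = {1}

Answer: {1}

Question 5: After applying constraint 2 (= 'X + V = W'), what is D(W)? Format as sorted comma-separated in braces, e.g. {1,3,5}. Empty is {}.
Constraint 1 (W + V = X) on D(W)={1,3,5,6,7} D(V)={1,4,5,7} D(X)={1,4,5,6,7}: W {1,3,5,6,7}->{1,3,5,6}; V {1,4,5,7}->{1,4,5}; X {1,4,5,6,7}->{4,5,6,7}
Constraint 2 (X + V = W) on D(X)={4,5,6,7} D(V)={1,4,5} D(W)={1,3,5,6}: X {4,5,6,7}->{4,5}; V {1,4,5}->{1}; W {1,3,5,6}->{5,6}
So after constraint 2: D(W) = {5,6}

Answer: {5,6}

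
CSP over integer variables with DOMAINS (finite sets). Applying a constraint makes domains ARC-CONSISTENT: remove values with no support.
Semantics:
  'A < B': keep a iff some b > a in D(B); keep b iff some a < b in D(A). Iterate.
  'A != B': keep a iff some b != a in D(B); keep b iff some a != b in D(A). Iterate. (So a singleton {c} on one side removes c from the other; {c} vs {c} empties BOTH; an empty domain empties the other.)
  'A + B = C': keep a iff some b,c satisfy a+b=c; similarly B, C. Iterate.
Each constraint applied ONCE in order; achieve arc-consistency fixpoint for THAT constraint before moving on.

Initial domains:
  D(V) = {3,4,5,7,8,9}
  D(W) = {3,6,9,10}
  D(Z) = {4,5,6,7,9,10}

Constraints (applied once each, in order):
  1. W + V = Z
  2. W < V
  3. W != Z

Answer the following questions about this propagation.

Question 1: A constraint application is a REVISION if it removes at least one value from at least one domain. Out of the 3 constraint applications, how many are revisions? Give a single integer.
Constraint 1 (W + V = Z) on D(W)={3,6,9,10} D(V)={3,4,5,7,8,9} D(Z)={4,5,6,7,9,10}: W {3,6,9,10}->{3,6}; V {3,4,5,7,8,9}->{3,4,7}; Z {4,5,6,7,9,10}->{6,7,9,10} => REVISION
Constraint 2 (W < V) on D(W)={3,6} D(V)={3,4,7}: V {3,4,7}->{4,7} => REVISION
Constraint 3 (W != Z) on D(W)={3,6} D(Z)={6,7,9,10}: no change => not a revision
Total revisions = 2

Answer: 2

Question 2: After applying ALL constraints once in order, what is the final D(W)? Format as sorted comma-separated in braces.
Answer: {3,6}

Derivation:
Constraint 1 (W + V = Z) on D(W)={3,6,9,10} D(V)={3,4,5,7,8,9} D(Z)={4,5,6,7,9,10}: W {3,6,9,10}->{3,6}; V {3,4,5,7,8,9}->{3,4,7}; Z {4,5,6,7,9,10}->{6,7,9,10}
Constraint 2 (W < V) on D(W)={3,6} D(V)={3,4,7}: V {3,4,7}->{4,7}
Constraint 3 (W != Z) on D(W)={3,6} D(Z)={6,7,9,10}: no change
So after all 3 constraints: D(W) = {3,6}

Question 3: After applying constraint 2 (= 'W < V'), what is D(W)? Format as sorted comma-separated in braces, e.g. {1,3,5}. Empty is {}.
Answer: {3,6}

Derivation:
Constraint 1 (W + V = Z) on D(W)={3,6,9,10} D(V)={3,4,5,7,8,9} D(Z)={4,5,6,7,9,10}: W {3,6,9,10}->{3,6}; V {3,4,5,7,8,9}->{3,4,7}; Z {4,5,6,7,9,10}->{6,7,9,10}
Constraint 2 (W < V) on D(W)={3,6} D(V)={3,4,7}: V {3,4,7}->{4,7}
So after constraint 2: D(W) = {3,6}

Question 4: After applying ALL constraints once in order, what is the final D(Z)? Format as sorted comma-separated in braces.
Constraint 1 (W + V = Z) on D(W)={3,6,9,10} D(V)={3,4,5,7,8,9} D(Z)={4,5,6,7,9,10}: W {3,6,9,10}->{3,6}; V {3,4,5,7,8,9}->{3,4,7}; Z {4,5,6,7,9,10}->{6,7,9,10}
Constraint 2 (W < V) on D(W)={3,6} D(V)={3,4,7}: V {3,4,7}->{4,7}
Constraint 3 (W != Z) on D(W)={3,6} D(Z)={6,7,9,10}: no change
So after all 3 constraints: D(Z) = {6,7,9,10}

Answer: {6,7,9,10}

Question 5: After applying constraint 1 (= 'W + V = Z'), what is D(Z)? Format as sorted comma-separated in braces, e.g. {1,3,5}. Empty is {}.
Constraint 1 (W + V = Z) on D(W)={3,6,9,10} D(V)={3,4,5,7,8,9} D(Z)={4,5,6,7,9,10}: W {3,6,9,10}->{3,6}; V {3,4,5,7,8,9}->{3,4,7}; Z {4,5,6,7,9,10}->{6,7,9,10}
So after constraint 1: D(Z) = {6,7,9,10}

Answer: {6,7,9,10}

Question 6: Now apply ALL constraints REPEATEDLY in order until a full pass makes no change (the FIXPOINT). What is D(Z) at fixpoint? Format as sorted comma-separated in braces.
Answer: {7,10}

Derivation:
pass 0 (initial): D(Z)={4,5,6,7,9,10}
pass 1: V {3,4,5,7,8,9}->{4,7}; W {3,6,9,10}->{3,6}; Z {4,5,6,7,9,10}->{6,7,9,10}
pass 2: Z {6,7,9,10}->{7,10}
pass 3: no change
Fixpoint after 3 passes: D(Z) = {7,10}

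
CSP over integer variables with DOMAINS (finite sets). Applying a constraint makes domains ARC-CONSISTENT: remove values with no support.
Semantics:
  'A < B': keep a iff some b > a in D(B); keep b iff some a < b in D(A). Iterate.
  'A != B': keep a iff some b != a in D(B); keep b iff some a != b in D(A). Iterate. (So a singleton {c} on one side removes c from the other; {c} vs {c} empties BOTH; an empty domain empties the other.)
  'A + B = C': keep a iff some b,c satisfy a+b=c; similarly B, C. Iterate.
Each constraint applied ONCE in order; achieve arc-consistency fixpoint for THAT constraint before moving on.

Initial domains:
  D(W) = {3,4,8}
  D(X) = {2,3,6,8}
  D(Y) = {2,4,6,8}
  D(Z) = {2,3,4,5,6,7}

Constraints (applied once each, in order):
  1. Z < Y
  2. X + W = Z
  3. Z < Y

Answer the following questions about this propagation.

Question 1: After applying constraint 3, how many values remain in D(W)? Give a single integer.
Answer: 2

Derivation:
Constraint 1 (Z < Y) on D(Z)={2,3,4,5,6,7} D(Y)={2,4,6,8}: Y {2,4,6,8}->{4,6,8}
Constraint 2 (X + W = Z) on D(X)={2,3,6,8} D(W)={3,4,8} D(Z)={2,3,4,5,6,7}: X {2,3,6,8}->{2,3}; W {3,4,8}->{3,4}; Z {2,3,4,5,6,7}->{5,6,7}
Constraint 3 (Z < Y) on D(Z)={5,6,7} D(Y)={4,6,8}: Y {4,6,8}->{6,8}
So after constraint 3: D(W)={3,4}, size = 2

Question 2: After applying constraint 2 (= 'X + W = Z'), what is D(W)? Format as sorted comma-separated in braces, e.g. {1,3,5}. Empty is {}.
Answer: {3,4}

Derivation:
Constraint 1 (Z < Y) on D(Z)={2,3,4,5,6,7} D(Y)={2,4,6,8}: Y {2,4,6,8}->{4,6,8}
Constraint 2 (X + W = Z) on D(X)={2,3,6,8} D(W)={3,4,8} D(Z)={2,3,4,5,6,7}: X {2,3,6,8}->{2,3}; W {3,4,8}->{3,4}; Z {2,3,4,5,6,7}->{5,6,7}
So after constraint 2: D(W) = {3,4}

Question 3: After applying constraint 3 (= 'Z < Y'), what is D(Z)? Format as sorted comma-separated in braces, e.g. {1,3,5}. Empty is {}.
Answer: {5,6,7}

Derivation:
Constraint 1 (Z < Y) on D(Z)={2,3,4,5,6,7} D(Y)={2,4,6,8}: Y {2,4,6,8}->{4,6,8}
Constraint 2 (X + W = Z) on D(X)={2,3,6,8} D(W)={3,4,8} D(Z)={2,3,4,5,6,7}: X {2,3,6,8}->{2,3}; W {3,4,8}->{3,4}; Z {2,3,4,5,6,7}->{5,6,7}
Constraint 3 (Z < Y) on D(Z)={5,6,7} D(Y)={4,6,8}: Y {4,6,8}->{6,8}
So after constraint 3: D(Z) = {5,6,7}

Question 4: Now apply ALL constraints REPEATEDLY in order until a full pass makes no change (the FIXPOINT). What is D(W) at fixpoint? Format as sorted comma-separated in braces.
pass 0 (initial): D(W)={3,4,8}
pass 1: W {3,4,8}->{3,4}; X {2,3,6,8}->{2,3}; Y {2,4,6,8}->{6,8}; Z {2,3,4,5,6,7}->{5,6,7}
pass 2: no change
Fixpoint after 2 passes: D(W) = {3,4}

Answer: {3,4}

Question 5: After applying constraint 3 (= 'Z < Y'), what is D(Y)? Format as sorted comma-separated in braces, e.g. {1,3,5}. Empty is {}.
Answer: {6,8}

Derivation:
Constraint 1 (Z < Y) on D(Z)={2,3,4,5,6,7} D(Y)={2,4,6,8}: Y {2,4,6,8}->{4,6,8}
Constraint 2 (X + W = Z) on D(X)={2,3,6,8} D(W)={3,4,8} D(Z)={2,3,4,5,6,7}: X {2,3,6,8}->{2,3}; W {3,4,8}->{3,4}; Z {2,3,4,5,6,7}->{5,6,7}
Constraint 3 (Z < Y) on D(Z)={5,6,7} D(Y)={4,6,8}: Y {4,6,8}->{6,8}
So after constraint 3: D(Y) = {6,8}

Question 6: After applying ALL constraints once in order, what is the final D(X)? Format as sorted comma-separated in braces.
Constraint 1 (Z < Y) on D(Z)={2,3,4,5,6,7} D(Y)={2,4,6,8}: Y {2,4,6,8}->{4,6,8}
Constraint 2 (X + W = Z) on D(X)={2,3,6,8} D(W)={3,4,8} D(Z)={2,3,4,5,6,7}: X {2,3,6,8}->{2,3}; W {3,4,8}->{3,4}; Z {2,3,4,5,6,7}->{5,6,7}
Constraint 3 (Z < Y) on D(Z)={5,6,7} D(Y)={4,6,8}: Y {4,6,8}->{6,8}
So after all 3 constraints: D(X) = {2,3}

Answer: {2,3}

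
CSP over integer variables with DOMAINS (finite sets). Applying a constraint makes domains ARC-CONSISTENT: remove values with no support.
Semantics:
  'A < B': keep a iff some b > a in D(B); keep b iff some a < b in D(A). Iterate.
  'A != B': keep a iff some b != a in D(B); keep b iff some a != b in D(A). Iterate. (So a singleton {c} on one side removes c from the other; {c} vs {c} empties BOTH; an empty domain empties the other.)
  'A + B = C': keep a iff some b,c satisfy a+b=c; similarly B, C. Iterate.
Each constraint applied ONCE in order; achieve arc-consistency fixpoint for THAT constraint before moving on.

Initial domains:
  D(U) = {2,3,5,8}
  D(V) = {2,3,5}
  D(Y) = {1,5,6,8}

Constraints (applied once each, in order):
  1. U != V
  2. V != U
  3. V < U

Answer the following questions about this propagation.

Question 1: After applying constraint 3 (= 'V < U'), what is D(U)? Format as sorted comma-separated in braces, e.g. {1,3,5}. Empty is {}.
Answer: {3,5,8}

Derivation:
Constraint 1 (U != V) on D(U)={2,3,5,8} D(V)={2,3,5}: no change
Constraint 2 (V != U) on D(V)={2,3,5} D(U)={2,3,5,8}: no change
Constraint 3 (V < U) on D(V)={2,3,5} D(U)={2,3,5,8}: U {2,3,5,8}->{3,5,8}
So after constraint 3: D(U) = {3,5,8}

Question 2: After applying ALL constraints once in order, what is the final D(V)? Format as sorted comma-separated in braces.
Answer: {2,3,5}

Derivation:
Constraint 1 (U != V) on D(U)={2,3,5,8} D(V)={2,3,5}: no change
Constraint 2 (V != U) on D(V)={2,3,5} D(U)={2,3,5,8}: no change
Constraint 3 (V < U) on D(V)={2,3,5} D(U)={2,3,5,8}: U {2,3,5,8}->{3,5,8}
So after all 3 constraints: D(V) = {2,3,5}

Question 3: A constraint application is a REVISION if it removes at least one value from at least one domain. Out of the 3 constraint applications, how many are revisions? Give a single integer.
Answer: 1

Derivation:
Constraint 1 (U != V) on D(U)={2,3,5,8} D(V)={2,3,5}: no change => not a revision
Constraint 2 (V != U) on D(V)={2,3,5} D(U)={2,3,5,8}: no change => not a revision
Constraint 3 (V < U) on D(V)={2,3,5} D(U)={2,3,5,8}: U {2,3,5,8}->{3,5,8} => REVISION
Total revisions = 1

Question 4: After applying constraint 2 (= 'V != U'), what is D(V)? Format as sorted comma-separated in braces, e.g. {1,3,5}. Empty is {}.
Constraint 1 (U != V) on D(U)={2,3,5,8} D(V)={2,3,5}: no change
Constraint 2 (V != U) on D(V)={2,3,5} D(U)={2,3,5,8}: no change
So after constraint 2: D(V) = {2,3,5}

Answer: {2,3,5}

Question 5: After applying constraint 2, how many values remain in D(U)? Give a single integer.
Answer: 4

Derivation:
Constraint 1 (U != V) on D(U)={2,3,5,8} D(V)={2,3,5}: no change
Constraint 2 (V != U) on D(V)={2,3,5} D(U)={2,3,5,8}: no change
So after constraint 2: D(U)={2,3,5,8}, size = 4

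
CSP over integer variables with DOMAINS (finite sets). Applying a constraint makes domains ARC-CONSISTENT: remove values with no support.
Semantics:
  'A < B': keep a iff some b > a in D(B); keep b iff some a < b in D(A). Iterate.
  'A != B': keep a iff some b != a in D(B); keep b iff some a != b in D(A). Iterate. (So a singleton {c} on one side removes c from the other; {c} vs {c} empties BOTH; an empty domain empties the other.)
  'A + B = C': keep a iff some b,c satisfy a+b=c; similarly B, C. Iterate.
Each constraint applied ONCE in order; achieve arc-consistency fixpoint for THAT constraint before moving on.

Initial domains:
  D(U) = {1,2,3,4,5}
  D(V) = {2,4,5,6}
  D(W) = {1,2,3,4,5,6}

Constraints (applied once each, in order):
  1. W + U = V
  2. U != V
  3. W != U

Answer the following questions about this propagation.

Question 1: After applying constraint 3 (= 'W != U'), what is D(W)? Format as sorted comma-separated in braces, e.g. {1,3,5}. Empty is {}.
Constraint 1 (W + U = V) on D(W)={1,2,3,4,5,6} D(U)={1,2,3,4,5} D(V)={2,4,5,6}: W {1,2,3,4,5,6}->{1,2,3,4,5}
Constraint 2 (U != V) on D(U)={1,2,3,4,5} D(V)={2,4,5,6}: no change
Constraint 3 (W != U) on D(W)={1,2,3,4,5} D(U)={1,2,3,4,5}: no change
So after constraint 3: D(W) = {1,2,3,4,5}

Answer: {1,2,3,4,5}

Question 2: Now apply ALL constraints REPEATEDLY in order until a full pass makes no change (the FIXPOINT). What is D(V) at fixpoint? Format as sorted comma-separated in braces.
pass 0 (initial): D(V)={2,4,5,6}
pass 1: W {1,2,3,4,5,6}->{1,2,3,4,5}
pass 2: no change
Fixpoint after 2 passes: D(V) = {2,4,5,6}

Answer: {2,4,5,6}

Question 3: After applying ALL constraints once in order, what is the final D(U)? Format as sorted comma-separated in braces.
Answer: {1,2,3,4,5}

Derivation:
Constraint 1 (W + U = V) on D(W)={1,2,3,4,5,6} D(U)={1,2,3,4,5} D(V)={2,4,5,6}: W {1,2,3,4,5,6}->{1,2,3,4,5}
Constraint 2 (U != V) on D(U)={1,2,3,4,5} D(V)={2,4,5,6}: no change
Constraint 3 (W != U) on D(W)={1,2,3,4,5} D(U)={1,2,3,4,5}: no change
So after all 3 constraints: D(U) = {1,2,3,4,5}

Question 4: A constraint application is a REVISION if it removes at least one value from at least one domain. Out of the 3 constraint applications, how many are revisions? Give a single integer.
Constraint 1 (W + U = V) on D(W)={1,2,3,4,5,6} D(U)={1,2,3,4,5} D(V)={2,4,5,6}: W {1,2,3,4,5,6}->{1,2,3,4,5} => REVISION
Constraint 2 (U != V) on D(U)={1,2,3,4,5} D(V)={2,4,5,6}: no change => not a revision
Constraint 3 (W != U) on D(W)={1,2,3,4,5} D(U)={1,2,3,4,5}: no change => not a revision
Total revisions = 1

Answer: 1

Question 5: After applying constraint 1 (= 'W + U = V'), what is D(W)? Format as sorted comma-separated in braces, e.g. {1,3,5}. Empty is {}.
Answer: {1,2,3,4,5}

Derivation:
Constraint 1 (W + U = V) on D(W)={1,2,3,4,5,6} D(U)={1,2,3,4,5} D(V)={2,4,5,6}: W {1,2,3,4,5,6}->{1,2,3,4,5}
So after constraint 1: D(W) = {1,2,3,4,5}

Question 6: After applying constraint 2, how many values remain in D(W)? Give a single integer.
Answer: 5

Derivation:
Constraint 1 (W + U = V) on D(W)={1,2,3,4,5,6} D(U)={1,2,3,4,5} D(V)={2,4,5,6}: W {1,2,3,4,5,6}->{1,2,3,4,5}
Constraint 2 (U != V) on D(U)={1,2,3,4,5} D(V)={2,4,5,6}: no change
So after constraint 2: D(W)={1,2,3,4,5}, size = 5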